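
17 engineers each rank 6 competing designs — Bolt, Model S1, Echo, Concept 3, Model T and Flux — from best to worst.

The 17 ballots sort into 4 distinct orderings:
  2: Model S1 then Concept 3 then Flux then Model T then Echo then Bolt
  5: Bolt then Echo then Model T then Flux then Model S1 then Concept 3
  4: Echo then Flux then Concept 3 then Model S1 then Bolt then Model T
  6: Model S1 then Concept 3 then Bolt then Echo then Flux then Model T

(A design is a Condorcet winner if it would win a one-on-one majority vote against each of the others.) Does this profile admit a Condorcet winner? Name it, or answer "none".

none

Pairwise majorities:
Bolt vs Model S1: Model S1 wins 12–5.
Bolt vs Echo: 11 to 6, Bolt.
Bolt vs Concept 3: Bolt is ranked higher on 5 ballots, Concept 3 on 12. Concept 3 wins 12–5.
Bolt vs Model T: 15 to 2, Bolt.
Bolt vs Flux: Bolt wins 11–6.
Model S1 vs Echo: Echo, 9–8.
Model S1 vs Concept 3: Model S1 preferred on 2+5+6 = 13 ballots; Model S1 wins 13–4.
Model S1 vs Model T: Model S1, 12–5.
Model S1 vs Flux: Model S1 preferred on 2+6 = 8 ballots; Flux wins 9–8.
Echo vs Concept 3: 9 to 8, Echo.
Echo vs Model T: Echo wins 15–2.
Echo vs Flux: Echo is ranked higher on 5+4+6 = 15 ballots, Flux on 2. Echo wins 15–2.
Concept 3–Model T: Concept 3 12–5.
Concept 3 vs Flux: 2+6 = 8 for Concept 3, 9 for Flux — Flux by 9–8.
Model T vs Flux: 5 to 12, Flux.
Each design drops at least one matchup (Bolt loses to Model S1; Model S1 loses to Echo; Echo loses to Bolt; Concept 3 loses to Model S1; Model T loses to Bolt; Flux loses to Bolt); the cycle Bolt > Echo > Model S1 > Bolt rules out a Condorcet winner.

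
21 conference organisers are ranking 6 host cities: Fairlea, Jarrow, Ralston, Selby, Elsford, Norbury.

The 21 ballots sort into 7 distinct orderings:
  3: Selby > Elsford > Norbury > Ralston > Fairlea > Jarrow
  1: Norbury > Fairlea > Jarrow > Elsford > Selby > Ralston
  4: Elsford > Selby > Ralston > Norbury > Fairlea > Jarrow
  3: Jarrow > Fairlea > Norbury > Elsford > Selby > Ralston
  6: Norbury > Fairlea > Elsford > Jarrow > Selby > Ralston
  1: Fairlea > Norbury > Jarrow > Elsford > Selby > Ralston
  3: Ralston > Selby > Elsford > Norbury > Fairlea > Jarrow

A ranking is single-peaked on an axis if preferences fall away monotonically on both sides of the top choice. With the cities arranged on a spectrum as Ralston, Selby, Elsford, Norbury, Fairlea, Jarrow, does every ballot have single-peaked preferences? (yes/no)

Axis positions: Ralston=1, Selby=2, Elsford=3, Norbury=4, Fairlea=5, Jarrow=6.
Type 1 (peak Selby at position 2): ranking walks positions 2-3-4-1-5-6, expanding outward from the peak — single-peaked.
Type 2 (peak Norbury at position 4): ranking walks positions 4-5-6-3-2-1, expanding outward from the peak — single-peaked.
Type 3 (peak Elsford at position 3): ranking walks positions 3-2-1-4-5-6, expanding outward from the peak — single-peaked.
Type 4 (peak Jarrow at position 6): ranking walks positions 6-5-4-3-2-1, expanding outward from the peak — single-peaked.
Type 5 (peak Norbury at position 4): ranking walks positions 4-5-3-6-2-1, expanding outward from the peak — single-peaked.
Type 6 (peak Fairlea at position 5): ranking walks positions 5-4-6-3-2-1, expanding outward from the peak — single-peaked.
Type 7 (peak Ralston at position 1): ranking walks positions 1-2-3-4-5-6, expanding outward from the peak — single-peaked.
Every ranking is single-peaked on this axis.

yes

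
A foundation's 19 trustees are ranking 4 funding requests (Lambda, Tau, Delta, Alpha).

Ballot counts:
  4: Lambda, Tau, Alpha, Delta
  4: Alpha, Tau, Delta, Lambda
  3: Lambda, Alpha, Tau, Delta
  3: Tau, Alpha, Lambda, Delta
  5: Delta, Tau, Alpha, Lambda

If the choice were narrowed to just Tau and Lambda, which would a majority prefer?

Tau

Ballots ranking Tau above Lambda: 4 + 3 + 5 = 12.
Ballots ranking Lambda above Tau: 19 − 12 = 7.
Tau wins the head-to-head 12–7.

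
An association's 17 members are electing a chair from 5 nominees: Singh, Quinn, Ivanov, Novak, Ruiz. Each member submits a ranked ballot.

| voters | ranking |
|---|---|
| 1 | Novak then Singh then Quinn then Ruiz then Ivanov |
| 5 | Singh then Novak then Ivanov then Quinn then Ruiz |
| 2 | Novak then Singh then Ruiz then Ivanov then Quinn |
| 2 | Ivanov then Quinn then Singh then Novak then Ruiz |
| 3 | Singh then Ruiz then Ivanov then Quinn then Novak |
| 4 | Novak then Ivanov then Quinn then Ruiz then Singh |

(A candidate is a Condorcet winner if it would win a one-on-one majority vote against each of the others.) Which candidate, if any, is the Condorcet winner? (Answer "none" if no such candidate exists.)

Head-to-head results (17 voters):
Singh vs Quinn: Singh is ranked higher on 1+5+2+3 = 11 ballots, Quinn on 6. Singh wins 11–6.
Singh vs Ivanov: 11 to 6, Singh.
Singh vs Novak: Singh wins 10–7.
Singh vs Ruiz: Singh is ranked higher on 1+5+2+2+3 = 13 ballots, Ruiz on 4. Singh wins 13–4.
Quinn vs Ivanov: Ivanov, 16–1.
Quinn vs Novak: Quinn preferred on 2+3 = 5 ballots; Novak wins 12–5.
Quinn vs Ruiz: Quinn preferred on 1+5+2+4 = 12 ballots; Quinn wins 12–5.
Ivanov vs Novak: Novak wins 12–5.
Ivanov–Ruiz: Ivanov 11–6.
Novak vs Ruiz: Novak preferred on 1+5+2+2+4 = 14 ballots; Novak wins 14–3.
Singh wins every pairwise contest, so Singh is the Condorcet winner.

Singh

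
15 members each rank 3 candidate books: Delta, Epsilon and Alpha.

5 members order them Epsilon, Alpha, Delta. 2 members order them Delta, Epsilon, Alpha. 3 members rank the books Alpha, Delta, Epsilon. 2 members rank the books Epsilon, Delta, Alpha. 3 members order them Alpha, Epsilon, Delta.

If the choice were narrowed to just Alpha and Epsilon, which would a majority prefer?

Epsilon

Ballots ranking Alpha above Epsilon: 3 + 3 = 6.
Ballots ranking Epsilon above Alpha: 15 − 6 = 9.
Epsilon wins the head-to-head 9–6.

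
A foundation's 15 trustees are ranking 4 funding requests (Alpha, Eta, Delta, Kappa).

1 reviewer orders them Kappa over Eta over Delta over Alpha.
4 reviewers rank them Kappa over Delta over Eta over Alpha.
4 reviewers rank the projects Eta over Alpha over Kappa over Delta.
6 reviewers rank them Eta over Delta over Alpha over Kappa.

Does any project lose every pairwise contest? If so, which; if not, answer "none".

Head-to-head results (15 reviewers):
Alpha vs Eta: 0 for Alpha, 15 for Eta — Eta by 15–0.
Alpha vs Delta: Delta, 11–4.
Alpha vs Kappa: Alpha is ranked higher on 4+6 = 10 ballots, Kappa on 5. Alpha wins 10–5.
Eta vs Delta: Eta, 11–4.
Eta vs Kappa: 4+6 = 10 for Eta, 5 for Kappa — Eta by 10–5.
Delta vs Kappa: Kappa, 9–6.
Every project wins at least one matchup (Alpha beats Kappa; Eta beats Alpha; Delta beats Alpha; Kappa beats Delta), so there is no Condorcet loser.

none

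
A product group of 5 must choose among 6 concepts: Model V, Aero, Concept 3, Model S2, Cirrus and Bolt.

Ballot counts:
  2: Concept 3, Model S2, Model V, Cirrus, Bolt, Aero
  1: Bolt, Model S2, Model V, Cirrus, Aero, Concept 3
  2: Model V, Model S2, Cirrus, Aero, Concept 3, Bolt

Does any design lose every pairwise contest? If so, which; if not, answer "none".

none

Head-to-head results (5 engineers):
Model V vs Aero: 2+1+2 = 5 for Model V, 0 for Aero — Model V by 5–0.
Model V–Concept 3: Model V 3–2.
Model V vs Model S2: 2 to 3, Model S2.
Model V vs Cirrus: Model V wins 5–0.
Model V vs Bolt: 4 to 1, Model V.
Aero vs Concept 3: Aero, 3–2.
Aero vs Model S2: Model S2 wins 5–0.
Aero vs Cirrus: Cirrus, 5–0.
Aero–Bolt: Bolt 3–2.
Concept 3 vs Model S2: 2 for Concept 3, 3 for Model S2 — Model S2 by 3–2.
Concept 3 vs Cirrus: 2 to 3, Cirrus.
Concept 3–Bolt: Concept 3 4–1.
Model S2 vs Cirrus: Model S2 preferred on 2+1+2 = 5 ballots; Model S2 wins 5–0.
Model S2–Bolt: Model S2 4–1.
Cirrus vs Bolt: Cirrus preferred on 2+2 = 4 ballots; Cirrus wins 4–1.
Every design wins at least one matchup (Model V beats Aero; Aero beats Concept 3; Concept 3 beats Bolt; Model S2 beats Model V; Cirrus beats Aero; Bolt beats Aero), so there is no Condorcet loser.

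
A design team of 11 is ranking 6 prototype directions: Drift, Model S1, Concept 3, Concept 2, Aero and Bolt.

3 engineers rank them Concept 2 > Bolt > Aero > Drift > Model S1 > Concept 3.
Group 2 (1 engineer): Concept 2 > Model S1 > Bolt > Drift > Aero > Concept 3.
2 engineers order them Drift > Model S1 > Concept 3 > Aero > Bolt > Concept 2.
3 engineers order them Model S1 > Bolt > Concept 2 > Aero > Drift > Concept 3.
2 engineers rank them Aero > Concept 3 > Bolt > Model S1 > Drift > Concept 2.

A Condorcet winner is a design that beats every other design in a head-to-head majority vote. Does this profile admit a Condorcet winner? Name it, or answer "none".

Model S1

Head-to-head results (11 engineers):
Drift vs Model S1: Drift preferred on 3+2 = 5 ballots; Model S1 wins 6–5.
Drift vs Concept 3: 9 to 2, Drift.
Drift vs Concept 2: 2+2 = 4 for Drift, 7 for Concept 2 — Concept 2 by 7–4.
Drift vs Aero: 3 to 8, Aero.
Drift vs Bolt: 2 for Drift, 9 for Bolt — Bolt by 9–2.
Model S1 vs Concept 3: 3+1+2+3 = 9 for Model S1, 2 for Concept 3 — Model S1 by 9–2.
Model S1 vs Concept 2: 7 to 4, Model S1.
Model S1 vs Aero: Model S1 is ranked higher on 1+2+3 = 6 ballots, Aero on 5. Model S1 wins 6–5.
Model S1 vs Bolt: Model S1 preferred on 1+2+3 = 6 ballots; Model S1 wins 6–5.
Concept 3 vs Concept 2: Concept 3 preferred on 2+2 = 4 ballots; Concept 2 wins 7–4.
Concept 3 vs Aero: 2 for Concept 3, 9 for Aero — Aero by 9–2.
Concept 3 vs Bolt: Concept 3 preferred on 2+2 = 4 ballots; Bolt wins 7–4.
Concept 2 vs Aero: Concept 2 is ranked higher on 3+1+3 = 7 ballots, Aero on 4. Concept 2 wins 7–4.
Concept 2 vs Bolt: Concept 2 is ranked higher on 3+1 = 4 ballots, Bolt on 7. Bolt wins 7–4.
Aero vs Bolt: 4 to 7, Bolt.
Model S1 wins every pairwise contest, so Model S1 is the Condorcet winner.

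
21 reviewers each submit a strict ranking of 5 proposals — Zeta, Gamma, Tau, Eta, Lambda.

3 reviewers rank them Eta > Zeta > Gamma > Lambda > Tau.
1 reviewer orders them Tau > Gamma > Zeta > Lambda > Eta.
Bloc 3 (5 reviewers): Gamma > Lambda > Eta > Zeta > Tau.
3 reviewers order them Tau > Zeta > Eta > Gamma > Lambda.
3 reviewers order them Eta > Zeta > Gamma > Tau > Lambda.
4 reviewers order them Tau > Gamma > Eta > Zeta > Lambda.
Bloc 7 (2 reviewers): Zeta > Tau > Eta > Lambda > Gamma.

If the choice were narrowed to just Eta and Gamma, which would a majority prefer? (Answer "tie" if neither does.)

Ballots ranking Eta above Gamma: 3 + 3 + 3 + 2 = 11.
Ballots ranking Gamma above Eta: 21 − 11 = 10.
Eta wins the head-to-head 11–10.

Eta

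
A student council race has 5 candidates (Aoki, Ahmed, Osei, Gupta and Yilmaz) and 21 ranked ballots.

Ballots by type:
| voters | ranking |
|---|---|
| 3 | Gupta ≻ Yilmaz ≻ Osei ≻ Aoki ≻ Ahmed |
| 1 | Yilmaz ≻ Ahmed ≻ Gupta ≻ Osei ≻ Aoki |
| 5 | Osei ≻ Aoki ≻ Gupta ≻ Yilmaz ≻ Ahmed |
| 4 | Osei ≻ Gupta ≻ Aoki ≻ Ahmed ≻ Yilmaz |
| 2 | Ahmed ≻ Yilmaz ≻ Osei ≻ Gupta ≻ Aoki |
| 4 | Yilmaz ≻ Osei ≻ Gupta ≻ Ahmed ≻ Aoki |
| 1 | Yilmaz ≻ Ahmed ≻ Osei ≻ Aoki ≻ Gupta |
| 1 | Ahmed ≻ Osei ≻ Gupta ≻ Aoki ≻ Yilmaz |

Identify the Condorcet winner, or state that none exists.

Head-to-head results (21 voters):
Aoki–Ahmed: Aoki 12–9.
Aoki vs Osei: Osei, 21–0.
Aoki vs Gupta: Gupta, 15–6.
Aoki vs Yilmaz: Yilmaz wins 11–10.
Ahmed vs Osei: Osei wins 16–5.
Ahmed vs Gupta: Gupta, 16–5.
Ahmed vs Yilmaz: Yilmaz wins 14–7.
Osei vs Gupta: Osei, 17–4.
Osei vs Yilmaz: Yilmaz, 11–10.
Gupta–Yilmaz: Gupta 13–8.
Each candidate drops at least one matchup (Aoki loses to Osei; Ahmed loses to Aoki; Osei loses to Yilmaz; Gupta loses to Osei; Yilmaz loses to Gupta); the cycle Osei beats Gupta beats Yilmaz beats Osei rules out a Condorcet winner.

none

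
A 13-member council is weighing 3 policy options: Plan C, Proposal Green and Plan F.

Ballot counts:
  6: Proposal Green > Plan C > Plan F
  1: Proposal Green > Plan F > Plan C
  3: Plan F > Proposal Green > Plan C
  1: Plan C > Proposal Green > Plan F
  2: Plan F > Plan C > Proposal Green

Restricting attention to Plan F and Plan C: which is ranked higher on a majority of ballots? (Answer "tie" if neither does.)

Ballots ranking Plan F above Plan C: 1 + 3 + 2 = 6.
Ballots ranking Plan C above Plan F: 13 − 6 = 7.
Plan C wins the head-to-head 7–6.

Plan C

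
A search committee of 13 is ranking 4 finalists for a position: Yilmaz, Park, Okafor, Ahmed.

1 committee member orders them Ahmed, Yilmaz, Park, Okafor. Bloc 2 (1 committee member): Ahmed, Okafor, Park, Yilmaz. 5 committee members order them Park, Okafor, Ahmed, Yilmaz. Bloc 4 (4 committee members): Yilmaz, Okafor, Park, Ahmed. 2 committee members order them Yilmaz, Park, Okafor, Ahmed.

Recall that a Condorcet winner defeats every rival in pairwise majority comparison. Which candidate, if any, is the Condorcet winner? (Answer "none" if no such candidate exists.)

none

Pairwise majorities:
Yilmaz vs Park: Yilmaz, 7–6.
Yilmaz vs Okafor: Yilmaz wins 7–6.
Yilmaz vs Ahmed: Ahmed wins 7–6.
Park vs Okafor: 1+5+2 = 8 for Park, 5 for Okafor — Park by 8–5.
Park vs Ahmed: 11 to 2, Park.
Okafor vs Ahmed: Okafor wins 11–2.
Every candidate loses at least once (Yilmaz loses to Ahmed; Park loses to Yilmaz; Okafor loses to Yilmaz; Ahmed loses to Park). The majority relation contains the cycle Yilmaz → Park → Ahmed → Yilmaz, so there is no Condorcet winner.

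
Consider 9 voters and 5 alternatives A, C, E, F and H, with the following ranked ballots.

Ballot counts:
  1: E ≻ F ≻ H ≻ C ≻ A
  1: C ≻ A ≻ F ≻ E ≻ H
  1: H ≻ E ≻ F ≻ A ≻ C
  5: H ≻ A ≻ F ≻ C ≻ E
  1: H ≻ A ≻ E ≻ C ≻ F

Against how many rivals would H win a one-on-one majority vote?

4

H against each rival (9 voters):
H vs A: H wins 8–1.
H vs C: H preferred on 1+1+5+1 = 8 ballots; H wins 8–1.
H vs E: H preferred on 1+5+1 = 7 ballots; H wins 7–2.
H vs F: 7 to 2, H.
H beats A, C, E, F — 4 pairwise wins.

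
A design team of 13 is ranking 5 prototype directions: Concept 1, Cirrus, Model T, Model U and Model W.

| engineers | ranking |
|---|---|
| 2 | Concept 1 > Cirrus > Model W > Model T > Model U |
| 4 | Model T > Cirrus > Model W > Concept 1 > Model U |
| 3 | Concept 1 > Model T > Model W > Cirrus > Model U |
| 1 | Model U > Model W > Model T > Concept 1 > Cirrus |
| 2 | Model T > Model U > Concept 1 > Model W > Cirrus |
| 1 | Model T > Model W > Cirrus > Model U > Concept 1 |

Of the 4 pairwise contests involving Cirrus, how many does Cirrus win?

Cirrus against each rival (13 engineers):
Cirrus vs Concept 1: Concept 1, 8–5.
Cirrus vs Model T: Model T, 11–2.
Cirrus vs Model U: Cirrus is ranked higher on 2+4+3+1 = 10 ballots, Model U on 3. Cirrus wins 10–3.
Cirrus vs Model W: Model W wins 7–6.
Cirrus beats Model U; loses to Concept 1, Model T, Model W — 1 pairwise win.

1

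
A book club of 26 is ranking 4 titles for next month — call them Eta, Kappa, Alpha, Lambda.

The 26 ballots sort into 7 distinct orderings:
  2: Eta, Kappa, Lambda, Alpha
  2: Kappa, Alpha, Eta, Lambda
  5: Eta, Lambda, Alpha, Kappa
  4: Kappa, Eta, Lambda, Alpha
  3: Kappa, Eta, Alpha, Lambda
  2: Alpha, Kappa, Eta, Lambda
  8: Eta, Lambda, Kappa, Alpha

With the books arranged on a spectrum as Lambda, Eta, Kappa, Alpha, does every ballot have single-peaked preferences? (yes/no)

Axis positions: Lambda=1, Eta=2, Kappa=3, Alpha=4.
Ballot type 1 (peak Eta at position 2): ranking walks positions 2-3-1-4, expanding outward from the peak — single-peaked.
Ballot type 2 (peak Kappa at position 3): ranking walks positions 3-4-2-1, expanding outward from the peak — single-peaked.
Ballot type 3: ranking walks positions 2-1-4-3; Alpha is ranked above Kappa even though Kappa lies between Alpha and the peak Eta on the axis — preferences dip and rise again. Not single-peaked.
Ballot type 4 (peak Kappa at position 3): ranking walks positions 3-2-1-4, expanding outward from the peak — single-peaked.
Ballot type 5 (peak Kappa at position 3): ranking walks positions 3-2-4-1, expanding outward from the peak — single-peaked.
Ballot type 6 (peak Alpha at position 4): ranking walks positions 4-3-2-1, expanding outward from the peak — single-peaked.
Ballot type 7 (peak Eta at position 2): ranking walks positions 2-1-3-4, expanding outward from the peak — single-peaked.
Ballot type 3 violates single-peakedness, so the profile is not single-peaked on this axis.

no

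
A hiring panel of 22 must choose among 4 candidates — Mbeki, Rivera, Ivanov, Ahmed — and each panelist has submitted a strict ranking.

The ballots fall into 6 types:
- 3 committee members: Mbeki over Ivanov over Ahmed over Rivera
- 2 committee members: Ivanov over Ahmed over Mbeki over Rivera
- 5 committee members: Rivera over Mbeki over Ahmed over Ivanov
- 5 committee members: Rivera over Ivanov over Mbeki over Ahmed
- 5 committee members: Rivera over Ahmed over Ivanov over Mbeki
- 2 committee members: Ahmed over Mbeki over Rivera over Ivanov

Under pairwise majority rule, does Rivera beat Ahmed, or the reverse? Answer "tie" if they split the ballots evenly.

Rivera

Ballots ranking Rivera above Ahmed: 5 + 5 + 5 = 15.
Ballots ranking Ahmed above Rivera: 22 − 15 = 7.
Rivera wins the head-to-head 15–7.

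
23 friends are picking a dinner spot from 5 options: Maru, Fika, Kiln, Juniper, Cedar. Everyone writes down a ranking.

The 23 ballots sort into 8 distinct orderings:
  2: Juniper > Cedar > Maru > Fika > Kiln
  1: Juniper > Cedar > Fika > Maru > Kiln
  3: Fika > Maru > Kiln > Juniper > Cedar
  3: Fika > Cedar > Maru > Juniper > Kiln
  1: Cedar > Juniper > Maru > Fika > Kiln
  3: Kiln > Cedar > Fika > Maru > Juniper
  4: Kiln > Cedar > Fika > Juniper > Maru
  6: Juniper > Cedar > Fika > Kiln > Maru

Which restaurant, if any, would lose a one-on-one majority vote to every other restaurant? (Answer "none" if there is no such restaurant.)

Maru

Head-to-head results (23 friends):
Maru–Fika: Fika 20–3.
Maru–Kiln: Kiln 13–10.
Maru–Juniper: Juniper 14–9.
Maru–Cedar: Cedar 20–3.
Fika vs Kiln: Fika, 16–7.
Fika vs Juniper: Fika wins 13–10.
Fika vs Cedar: 6 to 17, Cedar.
Kiln–Juniper: Juniper 13–10.
Kiln vs Cedar: 3+3+4 = 10 for Kiln, 13 for Cedar — Cedar by 13–10.
Juniper vs Cedar: Juniper preferred on 2+1+3+6 = 12 ballots; Juniper wins 12–11.
Maru is beaten in every head-to-head and is the Condorcet loser.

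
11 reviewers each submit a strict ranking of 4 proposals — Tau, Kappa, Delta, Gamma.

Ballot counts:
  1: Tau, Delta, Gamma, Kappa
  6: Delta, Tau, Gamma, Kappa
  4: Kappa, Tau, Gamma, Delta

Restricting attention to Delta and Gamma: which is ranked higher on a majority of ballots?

Delta

Ballots ranking Delta above Gamma: 1 + 6 = 7.
Ballots ranking Gamma above Delta: 11 − 7 = 4.
Delta wins the head-to-head 7–4.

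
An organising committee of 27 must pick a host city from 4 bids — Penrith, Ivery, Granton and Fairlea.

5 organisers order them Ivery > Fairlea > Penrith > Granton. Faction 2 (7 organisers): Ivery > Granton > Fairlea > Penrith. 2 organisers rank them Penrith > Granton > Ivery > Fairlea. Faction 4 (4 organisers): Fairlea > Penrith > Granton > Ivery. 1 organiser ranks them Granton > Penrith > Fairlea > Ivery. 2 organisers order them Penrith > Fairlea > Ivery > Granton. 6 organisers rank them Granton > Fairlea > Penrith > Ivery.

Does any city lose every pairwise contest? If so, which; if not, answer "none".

Head-to-head results (27 organisers):
Penrith vs Ivery: Penrith wins 15–12.
Penrith vs Granton: Granton wins 14–13.
Penrith vs Fairlea: Fairlea, 22–5.
Ivery vs Granton: Ivery wins 14–13.
Ivery vs Fairlea: Ivery is ranked higher on 5+7+2 = 14 ballots, Fairlea on 13. Ivery wins 14–13.
Granton vs Fairlea: Granton, 16–11.
No city is winless: Penrith beats Ivery; Ivery beats Granton; Granton beats Penrith; Fairlea beats Penrith. There is no Condorcet loser.

none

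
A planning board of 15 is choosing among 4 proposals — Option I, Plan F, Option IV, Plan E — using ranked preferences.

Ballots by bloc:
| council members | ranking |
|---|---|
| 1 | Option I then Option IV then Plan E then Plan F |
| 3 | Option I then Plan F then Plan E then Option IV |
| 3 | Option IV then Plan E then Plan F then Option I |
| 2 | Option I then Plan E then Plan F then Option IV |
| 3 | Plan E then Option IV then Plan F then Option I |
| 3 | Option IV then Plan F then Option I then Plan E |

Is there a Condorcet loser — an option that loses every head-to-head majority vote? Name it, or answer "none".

Head-to-head results (15 council members):
Option I vs Plan F: 6 to 9, Plan F.
Option I vs Option IV: 1+3+2 = 6 for Option I, 9 for Option IV — Option IV by 9–6.
Option I vs Plan E: Option I is ranked higher on 1+3+2+3 = 9 ballots, Plan E on 6. Option I wins 9–6.
Plan F vs Option IV: Option IV, 10–5.
Plan F vs Plan E: 6 to 9, Plan E.
Option IV vs Plan E: 1+3+3 = 7 for Option IV, 8 for Plan E — Plan E by 8–7.
Each option has at least one pairwise win (Option I beats Plan E; Plan F beats Option I; Option IV beats Option I; Plan E beats Plan F) — no Condorcet loser.

none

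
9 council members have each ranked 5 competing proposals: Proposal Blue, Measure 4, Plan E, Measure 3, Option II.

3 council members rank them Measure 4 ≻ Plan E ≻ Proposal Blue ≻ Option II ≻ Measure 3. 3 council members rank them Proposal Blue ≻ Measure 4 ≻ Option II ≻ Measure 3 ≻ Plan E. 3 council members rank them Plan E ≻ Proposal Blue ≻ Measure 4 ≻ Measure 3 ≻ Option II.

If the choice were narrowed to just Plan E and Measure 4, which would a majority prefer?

Ballots ranking Plan E above Measure 4: 3.
Ballots ranking Measure 4 above Plan E: 9 − 3 = 6.
Measure 4 wins the head-to-head 6–3.

Measure 4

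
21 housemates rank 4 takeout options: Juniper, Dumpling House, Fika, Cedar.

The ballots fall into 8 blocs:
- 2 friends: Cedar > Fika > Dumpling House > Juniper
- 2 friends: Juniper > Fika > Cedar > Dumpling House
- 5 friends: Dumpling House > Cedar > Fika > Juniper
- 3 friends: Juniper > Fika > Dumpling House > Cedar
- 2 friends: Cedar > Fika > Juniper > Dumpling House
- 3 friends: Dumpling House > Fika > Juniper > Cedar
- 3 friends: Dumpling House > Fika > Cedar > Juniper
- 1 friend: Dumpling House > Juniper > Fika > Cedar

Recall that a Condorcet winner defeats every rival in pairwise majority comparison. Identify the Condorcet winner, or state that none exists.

Dumpling House

Check each pair by majority over 21 ballots:
Juniper vs Dumpling House: Juniper is ranked higher on 2+3+2 = 7 ballots, Dumpling House on 14. Dumpling House wins 14–7.
Juniper vs Fika: 6 to 15, Fika.
Juniper vs Cedar: 2+3+3+1 = 9 for Juniper, 12 for Cedar — Cedar by 12–9.
Dumpling House vs Fika: Dumpling House wins 12–9.
Dumpling House–Cedar: Dumpling House 15–6.
Fika vs Cedar: Fika preferred on 2+3+3+3+1 = 12 ballots; Fika wins 12–9.
Dumpling House beats each of Juniper, Fika, Cedar — Dumpling House is the Condorcet winner.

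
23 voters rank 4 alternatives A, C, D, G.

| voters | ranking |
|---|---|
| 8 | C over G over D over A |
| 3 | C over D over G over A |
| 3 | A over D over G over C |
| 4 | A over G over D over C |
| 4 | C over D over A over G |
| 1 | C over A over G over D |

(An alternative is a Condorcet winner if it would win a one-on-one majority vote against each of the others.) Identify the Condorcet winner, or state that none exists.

Pairwise majorities:
A vs C: A preferred on 3+4 = 7 ballots; C wins 16–7.
A vs D: 8 to 15, D.
A vs G: A preferred on 3+4+4+1 = 12 ballots; A wins 12–11.
C vs D: 16 to 7, C.
C vs G: C is ranked higher on 8+3+4+1 = 16 ballots, G on 7. C wins 16–7.
D vs G: D preferred on 3+3+4 = 10 ballots; G wins 13–10.
Only C has no losses; C is the Condorcet winner.

C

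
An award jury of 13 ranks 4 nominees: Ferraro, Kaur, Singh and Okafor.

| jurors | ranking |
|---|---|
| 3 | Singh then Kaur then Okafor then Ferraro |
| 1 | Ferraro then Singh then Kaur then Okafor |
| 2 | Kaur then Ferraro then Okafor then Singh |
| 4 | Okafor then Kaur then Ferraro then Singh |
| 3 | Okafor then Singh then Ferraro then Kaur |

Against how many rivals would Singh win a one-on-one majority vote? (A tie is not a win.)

Singh against each rival (13 jurors):
Singh vs Ferraro: Singh preferred on 3+3 = 6 ballots; Ferraro wins 7–6.
Singh–Kaur: Singh 7–6.
Singh–Okafor: Okafor 9–4.
Singh beats Kaur; loses to Ferraro, Okafor — 1 pairwise win.

1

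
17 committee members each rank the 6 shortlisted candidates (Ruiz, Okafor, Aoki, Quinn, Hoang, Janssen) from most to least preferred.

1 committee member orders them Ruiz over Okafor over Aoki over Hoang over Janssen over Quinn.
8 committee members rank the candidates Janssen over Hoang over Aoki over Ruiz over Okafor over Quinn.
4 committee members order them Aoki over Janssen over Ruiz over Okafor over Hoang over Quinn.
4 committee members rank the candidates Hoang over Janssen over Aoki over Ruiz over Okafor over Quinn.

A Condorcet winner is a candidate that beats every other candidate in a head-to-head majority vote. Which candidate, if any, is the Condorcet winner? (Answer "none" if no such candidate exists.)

Head-to-head results (17 committee members):
Ruiz vs Okafor: Ruiz wins 17–0.
Ruiz vs Aoki: Aoki, 16–1.
Ruiz vs Quinn: Ruiz, 17–0.
Ruiz–Hoang: Hoang 12–5.
Ruiz vs Janssen: Janssen wins 16–1.
Okafor–Aoki: Aoki 16–1.
Okafor vs Quinn: Okafor wins 17–0.
Okafor vs Hoang: Hoang wins 12–5.
Okafor vs Janssen: Janssen wins 16–1.
Aoki vs Quinn: Aoki wins 17–0.
Aoki–Hoang: Hoang 12–5.
Aoki vs Janssen: Janssen, 12–5.
Quinn–Hoang: Hoang 17–0.
Quinn vs Janssen: Janssen, 17–0.
Hoang vs Janssen: Janssen wins 12–5.
Janssen wins every pairwise contest, so Janssen is the Condorcet winner.

Janssen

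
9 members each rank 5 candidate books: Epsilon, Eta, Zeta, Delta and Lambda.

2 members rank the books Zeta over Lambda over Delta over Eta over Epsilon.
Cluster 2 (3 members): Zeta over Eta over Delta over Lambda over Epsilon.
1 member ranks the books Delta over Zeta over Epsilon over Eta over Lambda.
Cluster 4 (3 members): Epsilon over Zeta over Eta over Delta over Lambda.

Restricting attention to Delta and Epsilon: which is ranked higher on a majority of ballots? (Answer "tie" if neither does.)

Ballots ranking Delta above Epsilon: 2 + 3 + 1 = 6.
Ballots ranking Epsilon above Delta: 9 − 6 = 3.
Delta wins the head-to-head 6–3.

Delta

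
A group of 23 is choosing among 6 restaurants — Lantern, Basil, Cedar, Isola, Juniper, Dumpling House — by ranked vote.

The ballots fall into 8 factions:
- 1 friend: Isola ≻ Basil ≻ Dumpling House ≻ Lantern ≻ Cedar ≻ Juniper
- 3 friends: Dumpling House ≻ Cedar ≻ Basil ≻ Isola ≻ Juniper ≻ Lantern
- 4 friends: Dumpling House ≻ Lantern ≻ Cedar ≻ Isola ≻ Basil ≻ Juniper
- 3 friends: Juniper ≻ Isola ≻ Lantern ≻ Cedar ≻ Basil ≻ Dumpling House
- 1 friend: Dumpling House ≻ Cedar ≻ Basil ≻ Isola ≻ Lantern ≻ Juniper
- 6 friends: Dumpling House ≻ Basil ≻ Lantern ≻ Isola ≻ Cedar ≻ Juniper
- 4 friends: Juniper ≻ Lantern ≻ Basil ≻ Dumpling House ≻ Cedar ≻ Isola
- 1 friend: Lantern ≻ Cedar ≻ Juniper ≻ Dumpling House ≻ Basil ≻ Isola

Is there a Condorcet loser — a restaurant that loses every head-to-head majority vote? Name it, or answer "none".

Juniper

Pairwise majorities:
Lantern vs Basil: 12 to 11, Lantern.
Lantern vs Cedar: Lantern, 19–4.
Lantern vs Isola: 15 to 8, Lantern.
Lantern vs Juniper: Lantern preferred on 1+4+1+6+1 = 13 ballots; Lantern wins 13–10.
Lantern–Dumpling House: Dumpling House 15–8.
Basil vs Cedar: Cedar, 12–11.
Basil vs Isola: Basil, 15–8.
Basil–Juniper: Basil 15–8.
Basil vs Dumpling House: Basil is ranked higher on 1+3+4 = 8 ballots, Dumpling House on 15. Dumpling House wins 15–8.
Cedar vs Isola: Cedar preferred on 3+4+1+4+1 = 13 ballots; Cedar wins 13–10.
Cedar vs Juniper: Cedar preferred on 1+3+4+1+6+1 = 16 ballots; Cedar wins 16–7.
Cedar vs Dumpling House: Dumpling House, 19–4.
Isola–Juniper: Isola 15–8.
Isola–Dumpling House: Dumpling House 19–4.
Juniper vs Dumpling House: Juniper is ranked higher on 3+4+1 = 8 ballots, Dumpling House on 15. Dumpling House wins 15–8.
Juniper loses to every other restaurant — it is the Condorcet loser.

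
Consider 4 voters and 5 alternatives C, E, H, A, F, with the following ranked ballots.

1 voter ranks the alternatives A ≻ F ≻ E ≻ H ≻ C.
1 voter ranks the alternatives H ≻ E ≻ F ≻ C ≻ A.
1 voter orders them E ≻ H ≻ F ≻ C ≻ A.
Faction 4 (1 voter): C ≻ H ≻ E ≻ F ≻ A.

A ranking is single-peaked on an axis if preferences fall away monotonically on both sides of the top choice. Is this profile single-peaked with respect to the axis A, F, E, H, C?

yes

Axis positions: A=1, F=2, E=3, H=4, C=5.
Faction 1 (peak A at position 1): ranking walks positions 1-2-3-4-5, expanding outward from the peak — single-peaked.
Faction 2 (peak H at position 4): ranking walks positions 4-3-2-5-1, expanding outward from the peak — single-peaked.
Faction 3 (peak E at position 3): ranking walks positions 3-4-2-5-1, expanding outward from the peak — single-peaked.
Faction 4 (peak C at position 5): ranking walks positions 5-4-3-2-1, expanding outward from the peak — single-peaked.
Every ranking is single-peaked on this axis.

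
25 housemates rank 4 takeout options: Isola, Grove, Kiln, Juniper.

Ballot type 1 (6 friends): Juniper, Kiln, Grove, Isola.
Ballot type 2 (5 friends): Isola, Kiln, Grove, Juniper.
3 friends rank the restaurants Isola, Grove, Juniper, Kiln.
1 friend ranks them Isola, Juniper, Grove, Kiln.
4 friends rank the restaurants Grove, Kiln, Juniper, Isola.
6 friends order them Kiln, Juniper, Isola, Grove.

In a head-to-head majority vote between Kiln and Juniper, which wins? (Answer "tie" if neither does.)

Ballots ranking Kiln above Juniper: 5 + 4 + 6 = 15.
Ballots ranking Juniper above Kiln: 25 − 15 = 10.
Kiln wins the head-to-head 15–10.

Kiln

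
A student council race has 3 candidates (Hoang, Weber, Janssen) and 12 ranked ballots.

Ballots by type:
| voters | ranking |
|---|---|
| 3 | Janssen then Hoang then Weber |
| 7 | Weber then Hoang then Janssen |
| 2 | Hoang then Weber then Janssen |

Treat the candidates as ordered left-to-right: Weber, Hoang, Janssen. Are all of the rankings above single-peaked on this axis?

Axis positions: Weber=1, Hoang=2, Janssen=3.
Type 1 (peak Janssen at position 3): ranking walks positions 3-2-1, expanding outward from the peak — single-peaked.
Type 2 (peak Weber at position 1): ranking walks positions 1-2-3, expanding outward from the peak — single-peaked.
Type 3 (peak Hoang at position 2): ranking walks positions 2-1-3, expanding outward from the peak — single-peaked.
Every ranking is single-peaked on this axis.

yes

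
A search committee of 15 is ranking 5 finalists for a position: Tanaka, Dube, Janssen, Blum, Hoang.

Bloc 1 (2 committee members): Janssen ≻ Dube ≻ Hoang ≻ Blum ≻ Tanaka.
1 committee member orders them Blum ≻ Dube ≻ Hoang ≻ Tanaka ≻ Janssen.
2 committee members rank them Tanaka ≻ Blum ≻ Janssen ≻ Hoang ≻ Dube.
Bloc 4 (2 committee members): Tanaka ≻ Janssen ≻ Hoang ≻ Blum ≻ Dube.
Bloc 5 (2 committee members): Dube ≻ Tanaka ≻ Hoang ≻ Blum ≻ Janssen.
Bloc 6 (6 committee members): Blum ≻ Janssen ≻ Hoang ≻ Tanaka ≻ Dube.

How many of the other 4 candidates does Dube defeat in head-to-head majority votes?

0

Dube against each rival (15 committee members):
Dube vs Tanaka: Dube is ranked higher on 2+1+2 = 5 ballots, Tanaka on 10. Tanaka wins 10–5.
Dube vs Janssen: Dube is ranked higher on 1+2 = 3 ballots, Janssen on 12. Janssen wins 12–3.
Dube–Blum: Blum 11–4.
Dube vs Hoang: Dube preferred on 2+1+2 = 5 ballots; Hoang wins 10–5.
Dube beats no one; loses to Tanaka, Janssen, Blum, Hoang — 0 pairwise wins.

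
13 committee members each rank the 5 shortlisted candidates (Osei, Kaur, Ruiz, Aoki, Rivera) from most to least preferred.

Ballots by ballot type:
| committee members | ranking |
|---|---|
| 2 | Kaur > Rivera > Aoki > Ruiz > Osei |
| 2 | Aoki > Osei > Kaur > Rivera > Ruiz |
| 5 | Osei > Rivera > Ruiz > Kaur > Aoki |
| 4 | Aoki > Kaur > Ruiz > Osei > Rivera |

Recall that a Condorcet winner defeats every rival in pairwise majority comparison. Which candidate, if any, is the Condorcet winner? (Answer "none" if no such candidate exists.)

none

Pairwise majorities:
Osei vs Kaur: Osei, 7–6.
Osei–Ruiz: Osei 7–6.
Osei vs Aoki: Aoki wins 8–5.
Osei vs Rivera: Osei is ranked higher on 2+5+4 = 11 ballots, Rivera on 2. Osei wins 11–2.
Kaur–Ruiz: Kaur 8–5.
Kaur vs Aoki: 7 to 6, Kaur.
Kaur vs Rivera: Kaur, 8–5.
Ruiz vs Aoki: Ruiz is ranked higher on 5 ballots, Aoki on 8. Aoki wins 8–5.
Ruiz vs Rivera: Ruiz preferred on 4 ballots; Rivera wins 9–4.
Aoki vs Rivera: Rivera, 7–6.
Each candidate drops at least one matchup (Osei loses to Aoki; Kaur loses to Osei; Ruiz loses to Osei; Aoki loses to Kaur; Rivera loses to Osei); the cycle Osei beats Kaur beats Aoki beats Osei rules out a Condorcet winner.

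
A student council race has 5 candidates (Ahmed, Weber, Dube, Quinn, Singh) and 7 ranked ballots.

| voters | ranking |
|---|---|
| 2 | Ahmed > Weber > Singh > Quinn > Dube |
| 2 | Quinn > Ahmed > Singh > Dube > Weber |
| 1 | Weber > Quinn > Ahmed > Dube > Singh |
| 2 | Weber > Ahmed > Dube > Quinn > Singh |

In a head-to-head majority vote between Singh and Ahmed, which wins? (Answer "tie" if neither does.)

Ahmed

No ballot ranks Singh above Ahmed: 0.
Ballots ranking Ahmed above Singh: 7 − 0 = 7.
Ahmed wins the head-to-head 7–0.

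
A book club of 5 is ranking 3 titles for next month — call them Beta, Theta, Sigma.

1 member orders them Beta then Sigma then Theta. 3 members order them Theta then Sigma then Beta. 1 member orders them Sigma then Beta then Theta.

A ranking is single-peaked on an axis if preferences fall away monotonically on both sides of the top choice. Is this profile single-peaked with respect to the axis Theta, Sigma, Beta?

Axis positions: Theta=1, Sigma=2, Beta=3.
Ballot type 1 (peak Beta at position 3): ranking walks positions 3-2-1, expanding outward from the peak — single-peaked.
Ballot type 2 (peak Theta at position 1): ranking walks positions 1-2-3, expanding outward from the peak — single-peaked.
Ballot type 3 (peak Sigma at position 2): ranking walks positions 2-3-1, expanding outward from the peak — single-peaked.
Every ranking is single-peaked on this axis.

yes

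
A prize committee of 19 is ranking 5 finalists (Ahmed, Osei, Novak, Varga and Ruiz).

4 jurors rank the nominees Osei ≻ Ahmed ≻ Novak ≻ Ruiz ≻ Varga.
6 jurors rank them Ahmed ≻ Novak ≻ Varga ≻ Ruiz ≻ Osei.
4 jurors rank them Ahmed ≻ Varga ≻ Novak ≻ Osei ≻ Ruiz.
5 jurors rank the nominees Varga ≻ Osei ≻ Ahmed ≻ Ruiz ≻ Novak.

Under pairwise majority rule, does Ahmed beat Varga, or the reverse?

Ahmed

Ballots ranking Ahmed above Varga: 4 + 6 + 4 = 14.
Ballots ranking Varga above Ahmed: 19 − 14 = 5.
Ahmed wins the head-to-head 14–5.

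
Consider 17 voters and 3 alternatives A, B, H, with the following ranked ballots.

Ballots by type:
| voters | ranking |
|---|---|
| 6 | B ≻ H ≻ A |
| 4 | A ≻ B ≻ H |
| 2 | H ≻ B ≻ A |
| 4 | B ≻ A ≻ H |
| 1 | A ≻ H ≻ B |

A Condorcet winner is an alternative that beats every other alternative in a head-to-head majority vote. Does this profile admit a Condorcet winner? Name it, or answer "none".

Pairwise majorities:
A–B: B 12–5.
A–H: A 9–8.
B vs H: B, 14–3.
B wins every pairwise contest, so B is the Condorcet winner.

B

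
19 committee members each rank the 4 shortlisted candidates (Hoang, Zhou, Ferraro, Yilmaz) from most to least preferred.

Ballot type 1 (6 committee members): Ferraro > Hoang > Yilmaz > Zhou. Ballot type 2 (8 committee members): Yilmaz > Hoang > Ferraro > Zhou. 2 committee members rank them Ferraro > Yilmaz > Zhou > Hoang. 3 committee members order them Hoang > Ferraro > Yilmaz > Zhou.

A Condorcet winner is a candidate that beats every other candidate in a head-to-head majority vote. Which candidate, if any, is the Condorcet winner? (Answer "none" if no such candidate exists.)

none

Pairwise majorities:
Hoang vs Zhou: Hoang, 17–2.
Hoang vs Ferraro: Hoang wins 11–8.
Hoang vs Yilmaz: Hoang is ranked higher on 6+3 = 9 ballots, Yilmaz on 10. Yilmaz wins 10–9.
Zhou vs Ferraro: Zhou preferred on 0 ballots; Ferraro wins 19–0.
Zhou–Yilmaz: Yilmaz 19–0.
Ferraro vs Yilmaz: 6+2+3 = 11 for Ferraro, 8 for Yilmaz — Ferraro by 11–8.
Each candidate drops at least one matchup (Hoang loses to Yilmaz; Zhou loses to Hoang; Ferraro loses to Hoang; Yilmaz loses to Ferraro); the cycle Hoang beats Ferraro beats Yilmaz beats Hoang rules out a Condorcet winner.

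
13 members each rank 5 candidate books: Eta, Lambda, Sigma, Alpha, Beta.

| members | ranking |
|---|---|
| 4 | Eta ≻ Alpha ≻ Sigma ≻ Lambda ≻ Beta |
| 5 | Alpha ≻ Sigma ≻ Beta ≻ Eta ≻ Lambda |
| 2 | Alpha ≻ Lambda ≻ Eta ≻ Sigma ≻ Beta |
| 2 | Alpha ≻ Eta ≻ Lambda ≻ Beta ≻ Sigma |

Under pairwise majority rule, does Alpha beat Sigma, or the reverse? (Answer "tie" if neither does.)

Ballots ranking Alpha above Sigma: 4 + 5 + 2 + 2 = 13.
Ballots ranking Sigma above Alpha: 13 − 13 = 0.
Alpha wins the head-to-head 13–0.

Alpha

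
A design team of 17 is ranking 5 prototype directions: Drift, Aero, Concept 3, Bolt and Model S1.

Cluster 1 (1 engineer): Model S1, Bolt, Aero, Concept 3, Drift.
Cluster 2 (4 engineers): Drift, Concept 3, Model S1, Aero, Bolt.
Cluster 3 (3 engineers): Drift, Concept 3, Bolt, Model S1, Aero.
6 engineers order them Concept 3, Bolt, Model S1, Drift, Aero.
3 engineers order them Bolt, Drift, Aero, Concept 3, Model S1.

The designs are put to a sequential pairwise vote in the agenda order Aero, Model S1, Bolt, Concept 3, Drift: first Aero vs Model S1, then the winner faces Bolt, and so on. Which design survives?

Drift

Round 1: Aero vs Model S1 — 3–14, Model S1 advances.
Round 2: Model S1 vs Bolt — 5–12, Bolt advances.
Round 3: Bolt vs Concept 3 — 4–13, Concept 3 advances.
Round 4: Concept 3 vs Drift — 7–10, Drift advances.
The agenda winner is Drift.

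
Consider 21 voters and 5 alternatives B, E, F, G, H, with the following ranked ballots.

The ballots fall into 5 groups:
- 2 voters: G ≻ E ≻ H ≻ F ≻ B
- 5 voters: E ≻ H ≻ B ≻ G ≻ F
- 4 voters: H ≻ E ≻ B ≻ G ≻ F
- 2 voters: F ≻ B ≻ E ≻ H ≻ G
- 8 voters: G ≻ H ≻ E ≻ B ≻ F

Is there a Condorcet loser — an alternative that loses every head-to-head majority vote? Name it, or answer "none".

F

Pairwise majorities:
B vs E: B preferred on 2 ballots; E wins 19–2.
B–F: B 17–4.
B vs G: 11 to 10, B.
B–H: H 19–2.
E vs F: 2+5+4+8 = 19 for E, 2 for F — E by 19–2.
E vs G: E is ranked higher on 5+4+2 = 11 ballots, G on 10. E wins 11–10.
E vs H: H wins 12–9.
F–G: G 19–2.
F vs H: 2 for F, 19 for H — H by 19–2.
G vs H: G preferred on 2+8 = 10 ballots; H wins 11–10.
F loses to every other alternative — it is the Condorcet loser.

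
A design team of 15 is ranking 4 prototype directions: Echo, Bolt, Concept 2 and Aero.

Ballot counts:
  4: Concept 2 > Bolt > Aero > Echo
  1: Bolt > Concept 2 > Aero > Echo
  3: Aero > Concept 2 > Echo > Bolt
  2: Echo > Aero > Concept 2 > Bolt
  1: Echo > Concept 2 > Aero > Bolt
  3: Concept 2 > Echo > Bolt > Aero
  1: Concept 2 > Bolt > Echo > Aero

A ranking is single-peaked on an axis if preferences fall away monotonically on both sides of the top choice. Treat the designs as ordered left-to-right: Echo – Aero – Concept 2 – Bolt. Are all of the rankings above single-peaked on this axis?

Axis positions: Echo=1, Aero=2, Concept 2=3, Bolt=4.
Group 1 (peak Concept 2 at position 3): ranking walks positions 3-4-2-1, expanding outward from the peak — single-peaked.
Group 2 (peak Bolt at position 4): ranking walks positions 4-3-2-1, expanding outward from the peak — single-peaked.
Group 3 (peak Aero at position 2): ranking walks positions 2-3-1-4, expanding outward from the peak — single-peaked.
Group 4 (peak Echo at position 1): ranking walks positions 1-2-3-4, expanding outward from the peak — single-peaked.
Group 5: ranking walks positions 1-3-2-4; Concept 2 is ranked above Aero even though Aero lies between Concept 2 and the peak Echo on the axis — preferences dip and rise again. Not single-peaked.
Group 6: ranking walks positions 3-1-4-2; Echo is ranked above Aero even though Aero lies between Echo and the peak Concept 2 on the axis — preferences dip and rise again. Not single-peaked.
Group 7: ranking walks positions 3-4-1-2; Echo is ranked above Aero even though Aero lies between Echo and the peak Concept 2 on the axis — preferences dip and rise again. Not single-peaked.
Group 5 violates single-peakedness, so the profile is not single-peaked on this axis.

no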